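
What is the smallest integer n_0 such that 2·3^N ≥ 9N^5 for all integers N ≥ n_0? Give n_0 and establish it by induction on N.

At N = 13: 3188646 < 3341637, so the inequality fails and n_0 ≥ 14. We prove 2·3^N ≥ 9N^5 for all N ≥ 14.
Base case (N = 14): 2·3^N = 9565938 and 9N^5 = 4840416, so 9565938 ≥ 4840416.
Inductive step: suppose the statement holds for some p ≥ 14, so 2·3^p ≥ 9p^5.
Then 2·3^(p + 1) = 3·(2·3^p) ≥ 3·(9p^5).
Also, for p ≥ 14 we have 3·(9p^5) ≥ 9(p+1)^5, since 3 ≥ (1 + 1/p)^5 for all p ≥ 14.
Combining, 2·3^(p + 1) ≥ 9(p+1)^5.
This completes the induction.
Hence the smallest such n_0 is 14.

n_0 = 14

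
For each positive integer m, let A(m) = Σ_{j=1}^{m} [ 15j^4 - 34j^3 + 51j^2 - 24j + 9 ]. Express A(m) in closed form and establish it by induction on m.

We claim A(m) = m(3m^4 - m^3 + 5m^2 + 5m + 5) for all m ≥ 1.
Base step (m = 1): A(1) = 17, and the closed form gives 17. They agree.
Suppose the result is true for m = j, so A(j) = j(3j^4 - j^3 + 5j^2 + 5j + 5).
Then A(j+1) = A(j) + (15j^4 + 26j^3 + 39j^2 + 36j + 17) = (j(3j^4 - j^3 + 5j^2 + 5j + 5)) + (15j^4 + 26j^3 + 39j^2 + 36j + 17).
Simplifying, A(j+1) = (j + 1)(3j^4 + 11j^3 + 20j^2 + 24j + 17) = (j+1)(3(j+1)^4 - (j+1)^3 + 5(j+1)^2 + 5(j+1) + 5),
which is the closed form with m = j+1.
By the principle of mathematical induction, the result holds for all m ≥ 1.

A(m) = m(3m^4 - m^3 + 5m^2 + 5m + 5)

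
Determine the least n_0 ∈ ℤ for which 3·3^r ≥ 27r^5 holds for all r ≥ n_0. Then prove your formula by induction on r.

n_0 = 15

At r = 14: 14348907 < 14521248, so the inequality fails and n_0 ≥ 15. We prove 3·3^r ≥ 27r^5 for all r ≥ 15.
Base step (r = 15): 3·3^r = 43046721 and 27r^5 = 20503125, so 43046721 ≥ 20503125.
Inductive step: assume the claim holds for r = m, so 3·3^m ≥ 27m^5.
Then 3·3^(m + 1) = 3·(3·3^m) ≥ 3·(27m^5).
Also, for m ≥ 15 we have 3·(27m^5) ≥ 27(m+1)^5, since 3 ≥ (1 + 1/m)^5 for all m ≥ 15.
Combining, 3·3^(m + 1) ≥ 27(m+1)^5.
This completes the induction.
Hence the smallest such n_0 is 15.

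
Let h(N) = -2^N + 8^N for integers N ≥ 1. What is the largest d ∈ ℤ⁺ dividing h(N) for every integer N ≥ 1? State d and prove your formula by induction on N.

Computing the first values: h(1) = 6 and h(2) = 60; gcd(6, 60) = 6, so d ≤ 6.
We prove 6 | -2^N + 8^N for all N ≥ 1 by induction on N.
For the base case N = 1: h(1) = 6 = 6·(1), so 6 | h(1).
Suppose the result is true for N = p, i.e. 6 | h(p). Then
8^{p+1} − 2^{p+1} = 8·8^p − 2·2^p = 8·(8^p − 2^p) + (6)·2^p. The first term is divisible by 6 by the inductive hypothesis, and the second term (6)·2^p is divisible by 6 since 6 | 6. Hence 6 | h(p+1).
By the principle of mathematical induction, the result holds for all N ≥ 1.
Therefore the largest such d is 6.

d = 6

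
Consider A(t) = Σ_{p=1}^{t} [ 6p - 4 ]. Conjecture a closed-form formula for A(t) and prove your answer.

A(t) = t(3t - 1)

We claim A(t) = t(3t - 1) for all t ≥ 1.
Base step (t = 1): A(1) = 2, and the closed form gives 2. They agree.
Inductive step: suppose the statement holds for some p ≥ 1, so A(p) = p(3p - 1).
Then A(p+1) = A(p) + (6p + 2) = (p(3p - 1)) + (6p + 2).
Simplifying, A(p+1) = (p + 1)(3p + 2) = (p+1)(3(p+1) - 1),
which is the closed form with t = p+1.
Hence, by induction on t, the claim holds for every t ≥ 1.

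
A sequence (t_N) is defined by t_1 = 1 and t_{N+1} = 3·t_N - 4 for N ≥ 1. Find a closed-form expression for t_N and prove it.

Computing the first terms: t_1 = 1, t_2 = -1, t_3 = -7. This suggests t_N = -3^(N - 1) + 2.
When N = 1: the formula gives 1 = 1 = t_1.
Inductive step: suppose the statement holds for some j ≥ 1, so t_j = -3^(j - 1) + 2.
Then t_{j+1} = 3·t_j - 4 = 3·(-3^(j - 1) + 2) - 4 = -3^j + 2 = -3^((j+1) - 1) + 2,
which is the claimed formula at N = j+1.
Hence, by induction on N, the claim holds for every N ≥ 1.

t_N = -3^(N - 1) + 2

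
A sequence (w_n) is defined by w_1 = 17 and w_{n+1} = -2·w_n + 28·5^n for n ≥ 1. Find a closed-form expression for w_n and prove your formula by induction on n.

Computing the first terms: w_1 = 17, w_2 = 106, w_3 = 488. This suggests w_n = -3(-2)^(n - 1) + 4·5^n.
For the base case n = 1: the formula gives 17 = 17 = w_1.
Suppose the result is true for n = k, so w_k = -3(-2)^(k - 1) + 4·5^k.
Then w_{k+1} = -2·w_k + 28·5^k = -2·(-3(-2)^(k - 1) + 4·5^k) + 28·5^k = -3(-2)^k + 4·5^(k + 1) = -3(-2)^((k+1) - 1) + 4·5^(k+1),
which is the claimed formula at n = k+1.
This completes the induction.

w_n = -3(-2)^(n - 1) + 4·5^n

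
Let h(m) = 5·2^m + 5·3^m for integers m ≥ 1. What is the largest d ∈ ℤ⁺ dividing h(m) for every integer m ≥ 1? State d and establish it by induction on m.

Computing the first values: h(1) = 25 and h(2) = 65; gcd(25, 65) = 5, so d ≤ 5.
We prove 5 | 5·2^m + 5·3^m for all m ≥ 1 by induction on m.
When m = 1: h(1) = 25 = 5·(5), so 5 | h(1).
Suppose the result is true for m = k, i.e. 5 | h(k). Then
h(k+1) − 3·h(k) = (5·2^(k+1) + 5·3^(k+1)) − 3·(5·2^k + 5·3^k) = (5)·2^k·(2 − 3) = (-5)·2^k. Since 5 | h(k) by the inductive hypothesis, 5 | 3·h(k); and 5 | -5 since -5 = 5·-1. Therefore 5 | h(k+1).
Hence, by induction on m, the claim holds for every m ≥ 1.
Therefore the largest such d is 5.

d = 5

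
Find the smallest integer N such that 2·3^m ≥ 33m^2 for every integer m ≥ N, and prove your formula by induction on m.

N = 6

At m = 5: 486 < 825, so the inequality fails and N ≥ 6. We prove 2·3^m ≥ 33m^2 for all m ≥ 6.
Base step (m = 6): 2·3^m = 1458 and 33m^2 = 1188, so 1458 ≥ 1188.
Inductive step: assume the claim holds for m = r, so 2·3^r ≥ 33r^2.
Then 2·3^(r + 1) = 3·(2·3^r) ≥ 3·(33r^2).
Also, for r ≥ 6 we have 3·(33r^2) ≥ 33(r+1)^2, since 3 ≥ (1 + 1/r)^2 for all r ≥ 6.
Combining, 2·3^(r + 1) ≥ 33(r+1)^2.
By induction, the statement is established for all m ≥ 6.
Hence the smallest such N is 6.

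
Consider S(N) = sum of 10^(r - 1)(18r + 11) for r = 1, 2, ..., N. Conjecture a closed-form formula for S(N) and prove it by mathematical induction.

We claim S(N) = 10^N(2N + 1) - 1 for all N ≥ 1.
For the base case N = 1: S(1) = 29, and the closed form gives 29. They agree.
Inductive step: suppose the statement holds for some r ≥ 1, so S(r) = 10^r(2r + 1) - 1.
Then S(r+1) = S(r) + (10^r(18r + 29)) = (10^r(2r + 1) - 1) + (10^r(18r + 29)).
Simplifying, S(r+1) = 20·10^r·r + 30·10^r - 1 = 10^(r+1)(2(r+1) + 1) - 1,
which is the closed form with N = r+1.
This completes the induction.

S(N) = 10^N(2N + 1) - 1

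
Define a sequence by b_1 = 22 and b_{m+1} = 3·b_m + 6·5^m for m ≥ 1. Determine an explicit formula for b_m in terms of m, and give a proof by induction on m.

b_m = 7·3^(m - 1) + 3·5^m

Computing the first terms: b_1 = 22, b_2 = 96, b_3 = 438. This suggests b_m = 7·3^(m - 1) + 3·5^m.
For the base case m = 1: the formula gives 22 = 22 = b_1.
Suppose the result is true for m = r, so b_r = 7·3^(r - 1) + 3·5^r.
Then b_{r+1} = 3·b_r + 6·5^r = 3·(7·3^(r - 1) + 3·5^r) + 6·5^r = 7·3^r + 3·5^(r + 1) = 7·3^((r+1) - 1) + 3·5^(r+1),
which is the claimed formula at m = r+1.
This completes the induction.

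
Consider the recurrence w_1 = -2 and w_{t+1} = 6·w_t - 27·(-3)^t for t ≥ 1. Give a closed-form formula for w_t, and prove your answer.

w_t = -(-3)^(t + 1) + 7·6^(t - 1)

Computing the first terms: w_1 = -2, w_2 = 69, w_3 = 171. This suggests w_t = -(-3)^(t + 1) + 7·6^(t - 1).
Base step (t = 1): the formula gives -2 = -2 = w_1.
Suppose the result is true for t = r, so w_r = -(-3)^(r + 1) + 7·6^(r - 1).
Then w_{r+1} = 6·w_r - 27·(-3)^r = 6·(-(-3)^(r + 1) + 7·6^(r - 1)) - 27·(-3)^r = -(-3)^(r + 2) + 7·6^r = -(-3)^((r+1) + 1) + 7·6^((r+1) - 1),
which is the claimed formula at t = r+1.
By the principle of mathematical induction, the result holds for all t ≥ 1.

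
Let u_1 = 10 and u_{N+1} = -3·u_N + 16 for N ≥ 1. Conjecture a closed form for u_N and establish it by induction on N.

u_N = -2(-3)^N + 4

Computing the first terms: u_1 = 10, u_2 = -14, u_3 = 58. This suggests u_N = -2(-3)^N + 4.
For the base case N = 1: the formula gives 10 = 10 = u_1.
Suppose the result is true for N = k, so u_k = -2(-3)^k + 4.
Then u_{k+1} = -3·u_k + 16 = -3·(-2(-3)^k + 4) + 16 = -2(-3)^(k + 1) + 4,
which is the claimed formula at N = k+1.
By induction, the statement is established for all N ≥ 1.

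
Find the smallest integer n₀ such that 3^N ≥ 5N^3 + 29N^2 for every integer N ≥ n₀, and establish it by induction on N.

n₀ = 8

At N = 7: 2187 < 3136, so the inequality fails and n₀ ≥ 8. We prove 3^N ≥ 5N^3 + 29N^2 for all N ≥ 8.
For the base case N = 8: 3^N = 6561 and 5N^3 + 29N^2 = 4416, so 6561 ≥ 4416.
Inductive step: assume the claim holds for N = k, so 3^k ≥ 5k^3 + 29k^2.
Then 3^(k + 1) = 3·(3^k) ≥ 3·(5k^3 + 29k^2).
Also, for k ≥ 8 we have 3·(5k^3 + 29k^2) ≥ 5(k+1)^3 + 29(k+1)^2, since 3·(5k^3 + 29k^2) − (5(k+1)^3 + 29(k+1)^2) = 10k^3 + 43k^2 - 73k - 34, which is nonnegative for all k ≥ 8.
Combining, 3^(k + 1) ≥ 5(k+1)^3 + 29(k+1)^2.
This completes the induction.
Hence the smallest such n₀ is 8.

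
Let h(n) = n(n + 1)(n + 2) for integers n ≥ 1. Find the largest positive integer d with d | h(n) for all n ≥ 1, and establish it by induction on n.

d = 6

Computing the first values: h(1) = 6 and h(2) = 24; gcd(6, 24) = 6, so d ≤ 6.
We prove 6 | n(n + 1)(n + 2) for all n ≥ 1 by induction on n.
Base case (n = 1): h(1) = 6 = 6·(1), so 6 | h(1).
Inductive step: assume the claim holds for n = i, i.e. 6 | h(i). Then
h(i+1) − h(i) = (i+1)·(i+2)·(i+3) − i·(i+1)·(i+2) = (i+1)·(i+2)·[(i+3) − i] = 3·(i+1)·(i+2). The product of 2 consecutive integers is divisible by (2)! = 2, so h(i+1) − h(i) is divisible by 3·2 = 6. By the inductive hypothesis 6 | h(i), hence 6 | h(i+1).
This completes the induction.
Therefore the largest such d is 6.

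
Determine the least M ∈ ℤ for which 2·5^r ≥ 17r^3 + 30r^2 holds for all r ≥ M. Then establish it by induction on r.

At r = 4: 1250 < 1568, so the inequality fails and M ≥ 5. We prove 2·5^r ≥ 17r^3 + 30r^2 for all r ≥ 5.
Base case (r = 5): 2·5^r = 6250 and 17r^3 + 30r^2 = 2875, so 6250 ≥ 2875.
For the inductive step, assume it holds for an arbitrary j ≥ 5, so 2·5^j ≥ 17j^3 + 30j^2.
Then 2·5^(j + 1) = 5·(2·5^j) ≥ 5·(17j^3 + 30j^2).
Also, for j ≥ 5 we have 5·(17j^3 + 30j^2) ≥ 17(j+1)^3 + 30(j+1)^2, since 5·(17j^3 + 30j^2) − (17(j+1)^3 + 30(j+1)^2) = 68j^3 + 69j^2 - 111j - 47, which is nonnegative for all j ≥ 5.
Combining, 2·5^(j + 1) ≥ 17(j+1)^3 + 30(j+1)^2.
Hence, by induction on r, the claim holds for every r ≥ 5.
Hence the smallest such M is 5.

M = 5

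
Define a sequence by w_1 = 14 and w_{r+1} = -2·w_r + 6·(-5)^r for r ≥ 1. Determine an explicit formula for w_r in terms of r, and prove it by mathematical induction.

w_r = (-2)^(r + 1) - 2(-5)^r

Computing the first terms: w_1 = 14, w_2 = -58, w_3 = 266. This suggests w_r = (-2)^(r + 1) - 2(-5)^r.
Base case (r = 1): the formula gives 14 = 14 = w_1.
For the inductive step, assume it holds for an arbitrary i ≥ 1, so w_i = (-2)^(i + 1) - 2(-5)^i.
Then w_{i+1} = -2·w_i + 6·(-5)^i = -2·((-2)^(i + 1) - 2(-5)^i) + 6·(-5)^i = (-2)^(i + 2) - 2(-5)^(i + 1) = (-2)^((i+1) + 1) - 2(-5)^(i+1),
which is the claimed formula at r = i+1.
This completes the induction.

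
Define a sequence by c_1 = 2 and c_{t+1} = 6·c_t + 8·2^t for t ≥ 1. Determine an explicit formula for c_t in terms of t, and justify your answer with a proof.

Computing the first terms: c_1 = 2, c_2 = 28, c_3 = 200. This suggests c_t = -2^(t + 1) + 6^t.
For the base case t = 1: the formula gives 2 = 2 = c_1.
Suppose the result is true for t = m, so c_m = -2^(m + 1) + 6^m.
Then c_{m+1} = 6·c_m + 8·2^m = 6·(-2^(m + 1) + 6^m) + 8·2^m = -2^(m + 2) + 6^(m + 1) = -2^((m+1) + 1) + 6^(m+1),
which is the claimed formula at t = m+1.
Hence, by induction on t, the claim holds for every t ≥ 1.

c_t = -2^(t + 1) + 6^t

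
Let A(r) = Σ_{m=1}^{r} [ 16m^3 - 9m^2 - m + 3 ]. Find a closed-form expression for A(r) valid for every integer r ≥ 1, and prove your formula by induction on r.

A(r) = r(4r^3 + 5r^2 - r + 1)

We claim A(r) = r(4r^3 + 5r^2 - r + 1) for all r ≥ 1.
Base step (r = 1): A(1) = 9, and the closed form gives 9. They agree.
Inductive step: suppose the statement holds for some m ≥ 1, so A(m) = m(4m^3 + 5m^2 - m + 1).
Then A(m+1) = A(m) + (16m^3 + 39m^2 + 29m + 9) = (m(4m^3 + 5m^2 - m + 1)) + (16m^3 + 39m^2 + 29m + 9).
Simplifying, A(m+1) = (m + 1)(4m^3 + 17m^2 + 21m + 9) = (m+1)(4(m+1)^3 + 5(m+1)^2 - (m+1) + 1),
which is the closed form with r = m+1.
By the principle of mathematical induction, the result holds for all r ≥ 1.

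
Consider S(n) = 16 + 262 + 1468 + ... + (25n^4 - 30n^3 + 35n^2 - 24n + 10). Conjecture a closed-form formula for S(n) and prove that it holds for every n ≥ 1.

S(n) = n(5n^4 + 5n^3 + 5n^2 - 2n + 3)

We claim S(n) = n(5n^4 + 5n^3 + 5n^2 - 2n + 3) for all n ≥ 1.
Base case (n = 1): S(1) = 16, and the closed form gives 16. They agree.
Inductive step: assume the claim holds for n = j, so S(j) = j(5j^4 + 5j^3 + 5j^2 - 2j + 3).
Then S(j+1) = S(j) + (25j^4 + 70j^3 + 95j^2 + 56j + 16) = (j(5j^4 + 5j^3 + 5j^2 - 2j + 3)) + (25j^4 + 70j^3 + 95j^2 + 56j + 16).
Simplifying, S(j+1) = (j + 1)(5j^4 + 25j^3 + 50j^2 + 43j + 16) = (j+1)(5(j+1)^4 + 5(j+1)^3 + 5(j+1)^2 - 2(j+1) + 3),
which is the closed form with n = j+1.
Hence, by induction on n, the claim holds for every n ≥ 1.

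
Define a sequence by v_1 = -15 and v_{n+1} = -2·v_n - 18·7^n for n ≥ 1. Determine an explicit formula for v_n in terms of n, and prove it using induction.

v_n = -(-2)^(n - 1) - 2·7^n

Computing the first terms: v_1 = -15, v_2 = -96, v_3 = -690. This suggests v_n = -(-2)^(n - 1) - 2·7^n.
When n = 1: the formula gives -15 = -15 = v_1.
For the inductive step, assume it holds for an arbitrary p ≥ 1, so v_p = -(-2)^(p - 1) - 2·7^p.
Then v_{p+1} = -2·v_p - 18·7^p = -2·(-(-2)^(p - 1) - 2·7^p) - 18·7^p = -(-2)^p - 2·7^(p + 1) = -(-2)^((p+1) - 1) - 2·7^(p+1),
which is the claimed formula at n = p+1.
By the principle of mathematical induction, the result holds for all n ≥ 1.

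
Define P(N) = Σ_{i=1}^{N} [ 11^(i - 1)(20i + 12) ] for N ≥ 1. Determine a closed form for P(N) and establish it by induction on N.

P(N) = 11^N(2N + 1) - 1

We claim P(N) = 11^N(2N + 1) - 1 for all N ≥ 1.
When N = 1: P(1) = 32, and the closed form gives 32. They agree.
For the inductive step, assume it holds for an arbitrary i ≥ 1, so P(i) = 11^i(2i + 1) - 1.
Then P(i+1) = P(i) + (11^i(20i + 32)) = (11^i(2i + 1) - 1) + (11^i(20i + 32)).
Simplifying, P(i+1) = 22·11^i·i + 33·11^i - 1 = 11^(i+1)(2(i+1) + 1) - 1,
which is the closed form with N = i+1.
By the principle of mathematical induction, the result holds for all N ≥ 1.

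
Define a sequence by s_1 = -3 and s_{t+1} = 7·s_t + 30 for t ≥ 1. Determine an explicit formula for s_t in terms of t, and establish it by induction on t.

Computing the first terms: s_1 = -3, s_2 = 9, s_3 = 93. This suggests s_t = 2·7^(t - 1) - 5.
Base step (t = 1): the formula gives -3 = -3 = s_1.
Inductive step: suppose the statement holds for some p ≥ 1, so s_p = 2·7^(p - 1) - 5.
Then s_{p+1} = 7·s_p + 30 = 7·(2·7^(p - 1) - 5) + 30 = 2·7^p - 5 = 2·7^((p+1) - 1) - 5,
which is the claimed formula at t = p+1.
By induction, the statement is established for all t ≥ 1.

s_t = 2·7^(t - 1) - 5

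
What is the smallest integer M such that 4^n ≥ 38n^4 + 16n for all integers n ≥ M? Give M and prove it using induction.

M = 9

At n = 8: 65536 < 155776, so the inequality fails and M ≥ 9. We prove 4^n ≥ 38n^4 + 16n for all n ≥ 9.
When n = 9: 4^n = 262144 and 38n^4 + 16n = 249462, so 262144 ≥ 249462.
Inductive step: suppose the statement holds for some m ≥ 9, so 4^m ≥ 38m^4 + 16m.
Then 4^(m + 1) = 4·(4^m) ≥ 4·(38m^4 + 16m).
Also, for m ≥ 9 we have 4·(38m^4 + 16m) ≥ 38(m+1)^4 + 16(m+1), since 4·(38m^4 + 16m) − (38(m+1)^4 + 16(m+1)) = 114m^4 - 152m^3 - 228m^2 - 104m - 54, which is nonnegative for all m ≥ 9.
Combining, 4^(m + 1) ≥ 38(m+1)^4 + 16(m+1).
By the principle of mathematical induction, the result holds for all n ≥ 9.
Hence the smallest such M is 9.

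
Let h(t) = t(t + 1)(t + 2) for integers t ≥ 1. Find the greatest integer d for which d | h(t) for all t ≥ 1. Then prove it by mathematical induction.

d = 6

Computing the first values: h(1) = 6 and h(2) = 24; gcd(6, 24) = 6, so d ≤ 6.
We prove 6 | t(t + 1)(t + 2) for all t ≥ 1 by induction on t.
Base step (t = 1): h(1) = 6 = 6·(1), so 6 | h(1).
For the inductive step, assume it holds for an arbitrary m ≥ 1, i.e. 6 | h(m). Then
h(m+1) − h(m) = (m+1)·(m+2)·(m+3) − m·(m+1)·(m+2) = (m+1)·(m+2)·[(m+3) − m] = 3·(m+1)·(m+2). The product of 2 consecutive integers is divisible by (2)! = 2, so h(m+1) − h(m) is divisible by 3·2 = 6. By the inductive hypothesis 6 | h(m), hence 6 | h(m+1).
By induction, the statement is established for all t ≥ 1.
Therefore the largest such d is 6.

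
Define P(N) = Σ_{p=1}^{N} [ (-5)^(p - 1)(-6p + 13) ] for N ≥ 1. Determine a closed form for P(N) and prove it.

We claim P(N) = (-5)^N(N - 2) + 2 for all N ≥ 1.
Base case (N = 1): P(1) = 7, and the closed form gives 7. They agree.
Inductive step: assume the claim holds for N = p, so P(p) = (-5)^p(p - 2) + 2.
Then P(p+1) = P(p) + ((-5)^p(-6p + 7)) = ((-5)^p(p - 2) + 2) + ((-5)^p(-6p + 7)).
Simplifying, P(p+1) = (-5)^(p + 1)p - (-5)^(p + 1) + 2 = (-5)^(p+1)((p+1) - 2) + 2,
which is the closed form with N = p+1.
This completes the induction.

P(N) = (-5)^N(N - 2) + 2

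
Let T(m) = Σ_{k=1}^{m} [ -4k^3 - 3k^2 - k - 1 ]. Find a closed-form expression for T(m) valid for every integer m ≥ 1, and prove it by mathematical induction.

T(m) = -m(m + 2)(m^2 + m + 1)

We claim T(m) = -m(m + 2)(m^2 + m + 1) for all m ≥ 1.
Base case (m = 1): T(1) = -9, and the closed form gives -9. They agree.
Suppose the result is true for m = k, so T(k) = k(-k^3 - 3k^2 - 3k - 2).
Then T(k+1) = T(k) + (-4k^3 - 15k^2 - 19k - 9) = (k(-k^3 - 3k^2 - 3k - 2)) + (-4k^3 - 15k^2 - 19k - 9).
Simplifying, T(k+1) = -(k + 1)(k + 3)(k^2 + 3k + 3) = -(k+1)((k+1) + 2)((k+1)^2 + (k+1) + 1),
which is the closed form with m = k+1.
This completes the induction.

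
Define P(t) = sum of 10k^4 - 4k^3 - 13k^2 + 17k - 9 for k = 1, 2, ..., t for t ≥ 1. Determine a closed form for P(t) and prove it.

P(t) = t(2t^4 + 4t^3 - 3t^2 + t - 3)

We claim P(t) = t(2t^4 + 4t^3 - 3t^2 + t - 3) for all t ≥ 1.
When t = 1: P(1) = 1, and the closed form gives 1. They agree.
Inductive step: assume the claim holds for t = k, so P(k) = k(2k^4 + 4k^3 - 3k^2 + k - 3).
Then P(k+1) = P(k) + (10k^4 + 36k^3 + 35k^2 + 19k + 1) = (k(2k^4 + 4k^3 - 3k^2 + k - 3)) + (10k^4 + 36k^3 + 35k^2 + 19k + 1).
Simplifying, P(k+1) = (k + 1)(2k^4 + 12k^3 + 21k^2 + 15k + 1) = (k+1)(2(k+1)^4 + 4(k+1)^3 - 3(k+1)^2 + (k+1) - 3),
which is the closed form with t = k+1.
Hence, by induction on t, the claim holds for every t ≥ 1.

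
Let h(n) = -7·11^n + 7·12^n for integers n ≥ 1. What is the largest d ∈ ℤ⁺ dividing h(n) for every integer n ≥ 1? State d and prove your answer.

d = 7

Computing the first values: h(1) = 7 and h(2) = 161; gcd(7, 161) = 7, so d ≤ 7.
We prove 7 | -7·11^n + 7·12^n for all n ≥ 1 by induction on n.
Base case (n = 1): h(1) = 7 = 7·(1), so 7 | h(1).
For the inductive step, assume it holds for an arbitrary m ≥ 1, i.e. 7 | h(m). Then
h(m+1) − 12·h(m) = (-7·11^(m+1) + 7·12^(m+1)) − 12·(-7·11^m + 7·12^m) = (-7)·11^m·(11 − 12) = (7)·11^m. Since 7 | h(m) by the inductive hypothesis, 7 | 12·h(m); and 7 | 7 since 7 = 7·1. Therefore 7 | h(m+1).
By the principle of mathematical induction, the result holds for all n ≥ 1.
Therefore the largest such d is 7.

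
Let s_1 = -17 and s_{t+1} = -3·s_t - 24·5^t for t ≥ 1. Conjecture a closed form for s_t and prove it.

s_t = -2(-3)^(t - 1) - 3·5^t

Computing the first terms: s_1 = -17, s_2 = -69, s_3 = -393. This suggests s_t = -2(-3)^(t - 1) - 3·5^t.
When t = 1: the formula gives -17 = -17 = s_1.
Suppose the result is true for t = j, so s_j = -2(-3)^(j - 1) - 3·5^j.
Then s_{j+1} = -3·s_j - 24·5^j = -3·(-2(-3)^(j - 1) - 3·5^j) - 24·5^j = -2(-3)^j - 3·5^(j + 1) = -2(-3)^((j+1) - 1) - 3·5^(j+1),
which is the claimed formula at t = j+1.
Hence, by induction on t, the claim holds for every t ≥ 1.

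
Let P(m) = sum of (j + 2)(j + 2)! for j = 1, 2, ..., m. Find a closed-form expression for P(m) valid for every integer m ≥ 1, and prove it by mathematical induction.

We claim P(m) = (m + 3)! - 6 for all m ≥ 1.
Base step (m = 1): P(1) = 18, and the closed form gives 18. They agree.
Inductive step: assume the claim holds for m = j, so P(j) = (j + 3)! - 6.
Then P(j+1) = P(j) + ((j + 3)(j + 3)!) = ((j + 3)! - 6) + ((j + 3)(j + 3)!).
Simplifying, P(j+1) = ((j+1) + 3)! - 6,
which is the closed form with m = j+1.
Hence, by induction on m, the claim holds for every m ≥ 1.

P(m) = (m + 3)! - 6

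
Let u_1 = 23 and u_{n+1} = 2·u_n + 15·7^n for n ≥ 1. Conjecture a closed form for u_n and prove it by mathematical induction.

Computing the first terms: u_1 = 23, u_2 = 151, u_3 = 1037. This suggests u_n = 2^n + 3·7^n.
For the base case n = 1: the formula gives 23 = 23 = u_1.
Inductive step: assume the claim holds for n = j, so u_j = 2^j + 3·7^j.
Then u_{j+1} = 2·u_j + 15·7^j = 2·(2^j + 3·7^j) + 15·7^j = 2^(j + 1) + 3·7^(j + 1),
which is the claimed formula at n = j+1.
By the principle of mathematical induction, the result holds for all n ≥ 1.

u_n = 2^n + 3·7^n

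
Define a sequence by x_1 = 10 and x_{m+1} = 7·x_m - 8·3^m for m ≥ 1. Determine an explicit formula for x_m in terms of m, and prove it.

x_m = 2·3^m + 4·7^(m - 1)

Computing the first terms: x_1 = 10, x_2 = 46, x_3 = 250. This suggests x_m = 2·3^m + 4·7^(m - 1).
When m = 1: the formula gives 10 = 10 = x_1.
For the inductive step, assume it holds for an arbitrary i ≥ 1, so x_i = 2·3^i + 4·7^(i - 1).
Then x_{i+1} = 7·x_i - 8·3^i = 7·(2·3^i + 4·7^(i - 1)) - 8·3^i = 2·3^(i + 1) + 4·7^i = 2·3^(i+1) + 4·7^((i+1) - 1),
which is the claimed formula at m = i+1.
This completes the induction.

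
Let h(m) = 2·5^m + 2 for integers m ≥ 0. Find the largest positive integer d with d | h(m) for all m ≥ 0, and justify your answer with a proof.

d = 4

Computing the first values: h(0) = 4 and h(1) = 12; gcd(4, 12) = 4, so d ≤ 4.
We prove 4 | 2·5^m + 2 for all m ≥ 0 by induction on m.
When m = 0: h(0) = 4 = 4·(1), so 4 | h(0).
For the inductive step, assume it holds for an arbitrary j ≥ 0, i.e. 4 | h(j). Then
h(j+1) = 2·5^(j+1) + 2 = 5·(2·5^j + 2) - 8 = 5·h(j) - 8. The first term is divisible by 4 by the inductive hypothesis, and -8 is divisible by 4. Hence 4 | h(j+1).
This completes the induction.
Therefore the largest such d is 4.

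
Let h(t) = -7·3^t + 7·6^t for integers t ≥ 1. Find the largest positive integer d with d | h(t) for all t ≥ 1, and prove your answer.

Computing the first values: h(1) = 21 and h(2) = 189; gcd(21, 189) = 21, so d ≤ 21.
We prove 21 | -7·3^t + 7·6^t for all t ≥ 1 by induction on t.
When t = 1: h(1) = 21 = 21·(1), so 21 | h(1).
Inductive step: suppose the statement holds for some p ≥ 1, i.e. 21 | h(p). Then
h(p+1) − 6·h(p) = (-7·3^(p+1) + 7·6^(p+1)) − 6·(-7·3^p + 7·6^p) = (-7)·3^p·(3 − 6) = (21)·3^p. Since 21 | h(p) by the inductive hypothesis, 21 | 6·h(p); and 21 | 21 since 21 = 21·1. Therefore 21 | h(p+1).
This completes the induction.
Therefore the largest such d is 21.

d = 21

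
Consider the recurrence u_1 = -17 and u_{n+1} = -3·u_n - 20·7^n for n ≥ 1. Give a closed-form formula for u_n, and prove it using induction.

Computing the first terms: u_1 = -17, u_2 = -89, u_3 = -713. This suggests u_n = (-3)^n - 2·7^n.
Base step (n = 1): the formula gives -17 = -17 = u_1.
For the inductive step, assume it holds for an arbitrary i ≥ 1, so u_i = (-3)^i - 2·7^i.
Then u_{i+1} = -3·u_i - 20·7^i = -3·((-3)^i - 2·7^i) - 20·7^i = (-3)^(i + 1) - 2·7^(i + 1),
which is the claimed formula at n = i+1.
By the principle of mathematical induction, the result holds for all n ≥ 1.

u_n = (-3)^n - 2·7^n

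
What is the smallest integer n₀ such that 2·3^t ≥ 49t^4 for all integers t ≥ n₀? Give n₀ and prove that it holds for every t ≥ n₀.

n₀ = 12

At t = 11: 354294 < 717409, so the inequality fails and n₀ ≥ 12. We prove 2·3^t ≥ 49t^4 for all t ≥ 12.
Base case (t = 12): 2·3^t = 1062882 and 49t^4 = 1016064, so 1062882 ≥ 1016064.
Inductive step: suppose the statement holds for some k ≥ 12, so 2·3^k ≥ 49k^4.
Then 2·3^(k + 1) = 3·(2·3^k) ≥ 3·(49k^4).
Also, for k ≥ 12 we have 3·(49k^4) ≥ 49(k+1)^4, since 3 ≥ (1 + 1/k)^4 for all k ≥ 12.
Combining, 2·3^(k + 1) ≥ 49(k+1)^4.
By induction, the statement is established for all t ≥ 12.
Hence the smallest such n₀ is 12.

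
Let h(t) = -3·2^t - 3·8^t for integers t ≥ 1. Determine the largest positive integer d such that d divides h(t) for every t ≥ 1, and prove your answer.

Computing the first values: h(1) = -30 and h(2) = -204; gcd(-30, -204) = 6, so d ≤ 6.
We prove 6 | -3·2^t - 3·8^t for all t ≥ 1 by induction on t.
Base step (t = 1): h(1) = -30 = 6·(-5), so 6 | h(1).
For the inductive step, assume it holds for an arbitrary i ≥ 1, i.e. 6 | h(i). Then
h(i+1) − 8·h(i) = (-3·2^(i+1) - 3·8^(i+1)) − 8·(-3·2^i - 3·8^i) = (-3)·2^i·(2 − 8) = (18)·2^i. Since 6 | h(i) by the inductive hypothesis, 6 | 8·h(i); and 6 | 18 since 18 = 6·3. Therefore 6 | h(i+1).
This completes the induction.
Therefore the largest such d is 6.

d = 6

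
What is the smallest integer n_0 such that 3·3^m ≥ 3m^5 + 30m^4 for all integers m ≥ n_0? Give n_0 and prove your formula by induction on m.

n_0 = 12

At m = 11: 531441 < 922383, so the inequality fails and n_0 ≥ 12. We prove 3·3^m ≥ 3m^5 + 30m^4 for all m ≥ 12.
For the base case m = 12: 3·3^m = 1594323 and 3m^5 + 30m^4 = 1368576, so 1594323 ≥ 1368576.
For the inductive step, assume it holds for an arbitrary i ≥ 12, so 3·3^i ≥ 3i^5 + 30i^4.
Then 3·3^(i + 1) = 3·(3·3^i) ≥ 3·(3i^5 + 30i^4).
Also, for i ≥ 12 we have 3·(3i^5 + 30i^4) ≥ 3(i+1)^5 + 30(i+1)^4, since 3·(3i^5 + 30i^4) − (3(i+1)^5 + 30(i+1)^4) = 6i^5 + 45i^4 - 150i^3 - 210i^2 - 135i - 33, which is nonnegative for all i ≥ 12.
Combining, 3·3^(i + 1) ≥ 3(i+1)^5 + 30(i+1)^4.
Hence, by induction on m, the claim holds for every m ≥ 12.
Hence the smallest such n_0 is 12.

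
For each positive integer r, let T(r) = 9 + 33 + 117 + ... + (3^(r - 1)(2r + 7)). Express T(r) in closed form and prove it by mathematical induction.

We claim T(r) = 3^r(r + 3) - 3 for all r ≥ 1.
When r = 1: T(1) = 9, and the closed form gives 9. They agree.
Suppose the result is true for r = i, so T(i) = 3^i(i + 3) - 3.
Then T(i+1) = T(i) + (3^i(2i + 9)) = (3^i(i + 3) - 3) + (3^i(2i + 9)).
Simplifying, T(i+1) = 3·3^i·i + 12·3^i - 3 = 3^(i+1)((i+1) + 3) - 3,
which is the closed form with r = i+1.
By induction, the statement is established for all r ≥ 1.

T(r) = 3^r(r + 3) - 3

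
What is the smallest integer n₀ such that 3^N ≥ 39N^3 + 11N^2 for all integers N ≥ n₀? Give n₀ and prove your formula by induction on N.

n₀ = 10

At N = 9: 19683 < 29322, so the inequality fails and n₀ ≥ 10. We prove 3^N ≥ 39N^3 + 11N^2 for all N ≥ 10.
Base case (N = 10): 3^N = 59049 and 39N^3 + 11N^2 = 40100, so 59049 ≥ 40100.
Suppose the result is true for N = m, so 3^m ≥ 39m^3 + 11m^2.
Then 3^(m + 1) = 3·(3^m) ≥ 3·(39m^3 + 11m^2).
Also, for m ≥ 10 we have 3·(39m^3 + 11m^2) ≥ 39(m+1)^3 + 11(m+1)^2, since 3·(39m^3 + 11m^2) − (39(m+1)^3 + 11(m+1)^2) = 78m^3 - 95m^2 - 139m - 50, which is nonnegative for all m ≥ 10.
Combining, 3^(m + 1) ≥ 39(m+1)^3 + 11(m+1)^2.
By induction, the statement is established for all N ≥ 10.
Hence the smallest such n₀ is 10.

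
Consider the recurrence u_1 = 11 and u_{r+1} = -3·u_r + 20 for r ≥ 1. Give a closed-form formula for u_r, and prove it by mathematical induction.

u_r = -2(-3)^r + 5

Computing the first terms: u_1 = 11, u_2 = -13, u_3 = 59. This suggests u_r = -2(-3)^r + 5.
When r = 1: the formula gives 11 = 11 = u_1.
Suppose the result is true for r = j, so u_j = -2(-3)^j + 5.
Then u_{j+1} = -3·u_j + 20 = -3·(-2(-3)^j + 5) + 20 = -2(-3)^(j + 1) + 5,
which is the claimed formula at r = j+1.
This completes the induction.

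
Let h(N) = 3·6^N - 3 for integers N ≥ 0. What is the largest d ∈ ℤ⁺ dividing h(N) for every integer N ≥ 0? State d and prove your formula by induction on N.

Computing the first values: h(0) = 0 and h(1) = 15; gcd(0, 15) = 15, so d ≤ 15.
We prove 15 | 3·6^N - 3 for all N ≥ 0 by induction on N.
Base step (N = 0): h(0) = 0 = 15·(0), so 15 | h(0).
For the inductive step, assume it holds for an arbitrary j ≥ 0, i.e. 15 | h(j). Then
h(j+1) = 3·6^(j+1) - 3 = 6·(3·6^j - 3) + 15 = 6·h(j) + 15. The first term is divisible by 15 by the inductive hypothesis, and 15 is divisible by 15. Hence 15 | h(j+1).
By induction, the statement is established for all N ≥ 0.
Therefore the largest such d is 15.

d = 15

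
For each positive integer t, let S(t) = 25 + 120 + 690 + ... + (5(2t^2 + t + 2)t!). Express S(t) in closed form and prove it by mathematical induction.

We claim S(t) = (10t + 5)(t + 1)! - 5 for all t ≥ 1.
Base step (t = 1): S(1) = 25, and the closed form gives 25. They agree.
Suppose the result is true for t = r, so S(r) = (10r + 5)(r + 1)! - 5.
Then S(r+1) = S(r) + (5(2r^2 + 5r + 5)(r + 1)!) = ((10r + 5)(r + 1)! - 5) + (5(2r^2 + 5r + 5)(r + 1)!).
Simplifying, S(r+1) = (10(r+1) + 5)((r+1) + 1)! - 5,
which is the closed form with t = r+1.
This completes the induction.

S(t) = (10t + 5)(t + 1)! - 5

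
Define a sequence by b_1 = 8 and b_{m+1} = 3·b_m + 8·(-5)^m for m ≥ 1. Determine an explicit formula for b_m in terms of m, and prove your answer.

b_m = -(-5)^m + 3^m

Computing the first terms: b_1 = 8, b_2 = -16, b_3 = 152. This suggests b_m = -(-5)^m + 3^m.
When m = 1: the formula gives 8 = 8 = b_1.
Inductive step: assume the claim holds for m = j, so b_j = -(-5)^j + 3^j.
Then b_{j+1} = 3·b_j + 8·(-5)^j = 3·(-(-5)^j + 3^j) + 8·(-5)^j = -(-5)^(j + 1) + 3^(j + 1),
which is the claimed formula at m = j+1.
Hence, by induction on m, the claim holds for every m ≥ 1.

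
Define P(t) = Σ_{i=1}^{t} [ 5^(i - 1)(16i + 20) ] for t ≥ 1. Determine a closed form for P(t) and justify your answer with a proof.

We claim P(t) = 4·5^t(t + 1) - 4 for all t ≥ 1.
For the base case t = 1: P(1) = 36, and the closed form gives 36. They agree.
For the inductive step, assume it holds for an arbitrary i ≥ 1, so P(i) = 4·5^i(i + 1) - 4.
Then P(i+1) = P(i) + (5^i(16i + 36)) = (4·5^i(i + 1) - 4) + (5^i(16i + 36)).
Simplifying, P(i+1) = 20·5^i·i + 40·5^i - 4 = 4·5^(i+1)((i+1) + 1) - 4,
which is the closed form with t = i+1.
This completes the induction.

P(t) = 4·5^t(t + 1) - 4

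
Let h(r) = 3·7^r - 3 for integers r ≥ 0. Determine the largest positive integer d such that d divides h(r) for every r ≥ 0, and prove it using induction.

Computing the first values: h(0) = 0 and h(1) = 18; gcd(0, 18) = 18, so d ≤ 18.
We prove 18 | 3·7^r - 3 for all r ≥ 0 by induction on r.
For the base case r = 0: h(0) = 0 = 18·(0), so 18 | h(0).
For the inductive step, assume it holds for an arbitrary i ≥ 0, i.e. 18 | h(i). Then
h(i+1) = 3·7^(i+1) - 3 = 7·(3·7^i - 3) + 18 = 7·h(i) + 18. The first term is divisible by 18 by the inductive hypothesis, and 18 is divisible by 18. Hence 18 | h(i+1).
By induction, the statement is established for all r ≥ 0.
Therefore the largest such d is 18.

d = 18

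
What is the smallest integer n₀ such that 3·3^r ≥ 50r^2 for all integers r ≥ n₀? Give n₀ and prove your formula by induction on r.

At r = 5: 729 < 1250, so the inequality fails and n₀ ≥ 6. We prove 3·3^r ≥ 50r^2 for all r ≥ 6.
Base case (r = 6): 3·3^r = 2187 and 50r^2 = 1800, so 2187 ≥ 1800.
Inductive step: assume the claim holds for r = m, so 3·3^m ≥ 50m^2.
Then 3·3^(m + 1) = 3·(3·3^m) ≥ 3·(50m^2).
Also, for m ≥ 6 we have 3·(50m^2) ≥ 50(m+1)^2, since 3 ≥ (1 + 1/m)^2 for all m ≥ 6.
Combining, 3·3^(m + 1) ≥ 50(m+1)^2.
This completes the induction.
Hence the smallest such n₀ is 6.

n₀ = 6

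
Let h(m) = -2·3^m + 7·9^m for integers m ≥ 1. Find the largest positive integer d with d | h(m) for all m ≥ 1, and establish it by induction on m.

Computing the first values: h(1) = 57 and h(2) = 549; gcd(57, 549) = 3, so d ≤ 3.
We prove 3 | -2·3^m + 7·9^m for all m ≥ 1 by induction on m.
When m = 1: h(1) = 57 = 3·(19), so 3 | h(1).
Inductive step: assume the claim holds for m = j, i.e. 3 | h(j). Then
h(j+1) − 9·h(j) = (-2·3^(j+1) + 7·9^(j+1)) − 9·(-2·3^j + 7·9^j) = (-2)·3^j·(3 − 9) = (12)·3^j. Since 3 | h(j) by the inductive hypothesis, 3 | 9·h(j); and 3 | 12 since 12 = 3·4. Therefore 3 | h(j+1).
Hence, by induction on m, the claim holds for every m ≥ 1.
Therefore the largest such d is 3.

d = 3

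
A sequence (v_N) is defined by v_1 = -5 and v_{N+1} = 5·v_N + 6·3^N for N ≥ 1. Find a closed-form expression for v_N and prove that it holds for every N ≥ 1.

v_N = -3^(N + 1) + 4·5^(N - 1)

Computing the first terms: v_1 = -5, v_2 = -7, v_3 = 19. This suggests v_N = -3^(N + 1) + 4·5^(N - 1).
When N = 1: the formula gives -5 = -5 = v_1.
Inductive step: suppose the statement holds for some i ≥ 1, so v_i = -3^(i + 1) + 4·5^(i - 1).
Then v_{i+1} = 5·v_i + 6·3^i = 5·(-3^(i + 1) + 4·5^(i - 1)) + 6·3^i = -3^(i + 2) + 4·5^i = -3^((i+1) + 1) + 4·5^((i+1) - 1),
which is the claimed formula at N = i+1.
Hence, by induction on N, the claim holds for every N ≥ 1.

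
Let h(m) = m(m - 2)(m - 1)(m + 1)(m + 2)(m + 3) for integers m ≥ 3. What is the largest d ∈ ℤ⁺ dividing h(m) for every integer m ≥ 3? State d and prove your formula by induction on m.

d = 720

Computing the first values: h(3) = 720 and h(4) = 5040; gcd(720, 5040) = 720, so d ≤ 720.
We prove 720 | m(m - 2)(m - 1)(m + 1)(m + 2)(m + 3) for all m ≥ 3 by induction on m.
When m = 3: h(3) = 720 = 720·(1), so 720 | h(3).
For the inductive step, assume it holds for an arbitrary k ≥ 3, i.e. 720 | h(k). Then
h(k+1) − h(k) = (k-1)·k·(k+1)·(k+2)·(k+3)·(k+4) − (k-2)·(k-1)·k·(k+1)·(k+2)·(k+3) = (k-1)·k·(k+1)·(k+2)·(k+3)·[(k+4) − (k-2)] = 6·(k-1)·k·(k+1)·(k+2)·(k+3). The product of 5 consecutive integers is divisible by (5)! = 120, so h(k+1) − h(k) is divisible by 6·120 = 720. By the inductive hypothesis 720 | h(k), hence 720 | h(k+1).
By induction, the statement is established for all m ≥ 3.
Therefore the largest such d is 720.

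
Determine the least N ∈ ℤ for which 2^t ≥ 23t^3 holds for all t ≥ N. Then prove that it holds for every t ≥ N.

N = 17

At t = 16: 65536 < 94208, so the inequality fails and N ≥ 17. We prove 2^t ≥ 23t^3 for all t ≥ 17.
Base step (t = 17): 2^t = 131072 and 23t^3 = 112999, so 131072 ≥ 112999.
For the inductive step, assume it holds for an arbitrary m ≥ 17, so 2^m ≥ 23m^3.
Then 2^(m + 1) = 2·(2^m) ≥ 2·(23m^3).
Also, for m ≥ 17 we have 2·(23m^3) ≥ 23(m+1)^3, since 2 ≥ (1 + 1/m)^3 for all m ≥ 17.
Combining, 2^(m + 1) ≥ 23(m+1)^3.
Hence, by induction on t, the claim holds for every t ≥ 17.
Hence the smallest such N is 17.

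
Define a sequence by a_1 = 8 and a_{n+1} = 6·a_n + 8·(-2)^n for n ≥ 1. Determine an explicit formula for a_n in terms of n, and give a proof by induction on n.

a_n = -(-2)^n + 6^n

Computing the first terms: a_1 = 8, a_2 = 32, a_3 = 224. This suggests a_n = -(-2)^n + 6^n.
For the base case n = 1: the formula gives 8 = 8 = a_1.
For the inductive step, assume it holds for an arbitrary j ≥ 1, so a_j = -(-2)^j + 6^j.
Then a_{j+1} = 6·a_j + 8·(-2)^j = 6·(-(-2)^j + 6^j) + 8·(-2)^j = -(-2)^(j + 1) + 6^(j + 1),
which is the claimed formula at n = j+1.
By induction, the statement is established for all n ≥ 1.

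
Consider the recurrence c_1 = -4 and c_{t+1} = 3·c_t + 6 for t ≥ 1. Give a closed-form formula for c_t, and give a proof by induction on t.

Computing the first terms: c_1 = -4, c_2 = -6, c_3 = -12. This suggests c_t = -3^(t - 1) - 3.
Base step (t = 1): the formula gives -4 = -4 = c_1.
Suppose the result is true for t = j, so c_j = -3^(j - 1) - 3.
Then c_{j+1} = 3·c_j + 6 = 3·(-3^(j - 1) - 3) + 6 = -3^j - 3 = -3^((j+1) - 1) - 3,
which is the claimed formula at t = j+1.
By the principle of mathematical induction, the result holds for all t ≥ 1.

c_t = -3^(t - 1) - 3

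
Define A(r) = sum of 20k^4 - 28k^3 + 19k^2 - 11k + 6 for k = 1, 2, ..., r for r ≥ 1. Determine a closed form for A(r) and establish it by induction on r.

A(r) = r(4r^4 + 3r^3 - r^2 - 3r + 3)

We claim A(r) = r(4r^4 + 3r^3 - r^2 - 3r + 3) for all r ≥ 1.
Base case (r = 1): A(1) = 6, and the closed form gives 6. They agree.
Inductive step: suppose the statement holds for some k ≥ 1, so A(k) = k(4k^4 + 3k^3 - k^2 - 3k + 3).
Then A(k+1) = A(k) + (20k^4 + 52k^3 + 55k^2 + 23k + 6) = (k(4k^4 + 3k^3 - k^2 - 3k + 3)) + (20k^4 + 52k^3 + 55k^2 + 23k + 6).
Simplifying, A(k+1) = (k + 1)(4k^4 + 19k^3 + 32k^2 + 20k + 6) = (k+1)(4(k+1)^4 + 3(k+1)^3 - (k+1)^2 - 3(k+1) + 3),
which is the closed form with r = k+1.
This completes the induction.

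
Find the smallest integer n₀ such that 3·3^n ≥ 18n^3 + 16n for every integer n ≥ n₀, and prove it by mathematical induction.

n₀ = 7

At n = 6: 2187 < 3984, so the inequality fails and n₀ ≥ 7. We prove 3·3^n ≥ 18n^3 + 16n for all n ≥ 7.
When n = 7: 3·3^n = 6561 and 18n^3 + 16n = 6286, so 6561 ≥ 6286.
For the inductive step, assume it holds for an arbitrary j ≥ 7, so 3·3^j ≥ 18j^3 + 16j.
Then 3·3^(j + 1) = 3·(3·3^j) ≥ 3·(18j^3 + 16j).
Also, for j ≥ 7 we have 3·(18j^3 + 16j) ≥ 18(j+1)^3 + 16(j+1), since 3·(18j^3 + 16j) − (18(j+1)^3 + 16(j+1)) = 36j^3 - 54j^2 - 22j - 34, which is nonnegative for all j ≥ 7.
Combining, 3·3^(j + 1) ≥ 18(j+1)^3 + 16(j+1).
By induction, the statement is established for all n ≥ 7.
Hence the smallest such n₀ is 7.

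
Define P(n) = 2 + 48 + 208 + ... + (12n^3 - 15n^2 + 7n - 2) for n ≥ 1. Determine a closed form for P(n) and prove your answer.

We claim P(n) = n(3n^3 + n^2 - n - 1) for all n ≥ 1.
Base step (n = 1): P(1) = 2, and the closed form gives 2. They agree.
Inductive step: suppose the statement holds for some j ≥ 1, so P(j) = j(3j^3 + j^2 - j - 1).
Then P(j+1) = P(j) + (12j^3 + 21j^2 + 13j + 2) = (j(3j^3 + j^2 - j - 1)) + (12j^3 + 21j^2 + 13j + 2).
Simplifying, P(j+1) = (j + 1)(3j^3 + 10j^2 + 10j + 2) = (j+1)(3(j+1)^3 + (j+1)^2 - (j+1) - 1),
which is the closed form with n = j+1.
This completes the induction.

P(n) = n(3n^3 + n^2 - n - 1)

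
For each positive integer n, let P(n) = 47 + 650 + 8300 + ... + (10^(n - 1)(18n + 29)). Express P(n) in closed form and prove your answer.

We claim P(n) = 10^n(2n + 3) - 3 for all n ≥ 1.
Base step (n = 1): P(1) = 47, and the closed form gives 47. They agree.
Suppose the result is true for n = p, so P(p) = 10^p(2p + 3) - 3.
Then P(p+1) = P(p) + (10^p(18p + 47)) = (10^p(2p + 3) - 3) + (10^p(18p + 47)).
Simplifying, P(p+1) = 20·10^p·p + 50·10^p - 3 = 10^(p+1)(2(p+1) + 3) - 3,
which is the closed form with n = p+1.
Hence, by induction on n, the claim holds for every n ≥ 1.

P(n) = 10^n(2n + 3) - 3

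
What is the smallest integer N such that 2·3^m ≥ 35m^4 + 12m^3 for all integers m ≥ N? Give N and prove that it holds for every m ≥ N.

N = 12

At m = 11: 354294 < 528407, so the inequality fails and N ≥ 12. We prove 2·3^m ≥ 35m^4 + 12m^3 for all m ≥ 12.
Base case (m = 12): 2·3^m = 1062882 and 35m^4 + 12m^3 = 746496, so 1062882 ≥ 746496.
Inductive step: suppose the statement holds for some j ≥ 12, so 2·3^j ≥ 35j^4 + 12j^3.
Then 2·3^(j + 1) = 3·(2·3^j) ≥ 3·(35j^4 + 12j^3).
Also, for j ≥ 12 we have 3·(35j^4 + 12j^3) ≥ 35(j+1)^4 + 12(j+1)^3, since 3·(35j^4 + 12j^3) − (35(j+1)^4 + 12(j+1)^3) = 70j^4 - 116j^3 - 246j^2 - 176j - 47, which is nonnegative for all j ≥ 12.
Combining, 2·3^(j + 1) ≥ 35(j+1)^4 + 12(j+1)^3.
Hence, by induction on m, the claim holds for every m ≥ 12.
Hence the smallest such N is 12.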